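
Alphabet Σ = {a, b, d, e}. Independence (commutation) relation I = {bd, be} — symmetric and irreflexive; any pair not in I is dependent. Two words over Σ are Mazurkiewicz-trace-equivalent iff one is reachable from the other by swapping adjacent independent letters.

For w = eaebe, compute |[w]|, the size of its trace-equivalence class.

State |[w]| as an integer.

#0=e has no predecessor
#1=a depends on [0:e]
#2=e depends on [1:a]
#3=b depends on [1:a]
#4=e depends on [2:e]
sources: [0:e]
N(rest) = Σ N(rest − s) over sources s of rest; N(one piece) = 1:
  size 1 → [3]=1  [4]=1
  size 2 → [2,4]=1  [3,4]=2
  size 3 → [2,3,4]=3
  first=0(e) contributes 3

3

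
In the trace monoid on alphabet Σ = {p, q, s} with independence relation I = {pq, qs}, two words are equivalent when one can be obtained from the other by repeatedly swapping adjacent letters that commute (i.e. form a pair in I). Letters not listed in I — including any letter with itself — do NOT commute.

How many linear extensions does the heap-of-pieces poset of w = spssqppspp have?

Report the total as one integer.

drop 0:s onto floor
drop 1:p onto {0:s}
drop 2:s onto {1:p}
drop 3:s onto {2:s}
drop 4:q onto floor
drop 5:p onto {3:s}
drop 6:p onto {5:p}
drop 7:s onto {6:p}
drop 8:p onto {7:s}
drop 9:p onto {8:p}
ground layer = {0:s, 4:q}
drop-orders for the pieces not yet dropped (sum over which currently-grounded one goes next):
  1 to go: {4} 1  {9} 1
  2 to go: {4,9} 2  {8,9} 1
  3 to go: {4,8,9} 3  {7,8,9} 1
  4 to go: {4,7,8,9} 4  {6,7,8,9} 1
  5 to go: {4,6,7,8,9} 5  {5,6,7,8,9} 1
  6 to go: {3,5,6,7,8,9} 1  {4,5,6,7,8,9} 6
  7 to go: {2,3,5,6,7,8,9} 1  {3,4,5,6,7,8,9} 7
  8 to go: {1,2,3,5,6,7,8,9} 1  {2,3,4,5,6,7,8,9} 8
  if 0:s drops first: 9 orders
  if 4:q drops first: 1 orders
heap linearizations: 10

10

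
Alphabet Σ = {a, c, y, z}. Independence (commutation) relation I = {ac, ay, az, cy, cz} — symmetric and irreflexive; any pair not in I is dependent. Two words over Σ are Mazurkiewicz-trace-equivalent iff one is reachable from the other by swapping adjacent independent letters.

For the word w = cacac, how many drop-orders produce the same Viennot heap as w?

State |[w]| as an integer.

10

#0=c has no predecessor
#1=a has no predecessor
#2=c depends on [0:c]
#3=a depends on [1:a]
#4=c depends on [2:c]
sources: [0:c, 1:a]
N(rest) = Σ N(rest − s) over sources s of rest; N(one piece) = 1:
  size 1 → [3]=1  [4]=1
  size 2 → [1,3]=1  [2,4]=1  [3,4]=2
  size 3 → [0,2,4]=1  [1,3,4]=3  [2,3,4]=3
  first=0(c) contributes 6
  first=1(a) contributes 4
|[w]| = 10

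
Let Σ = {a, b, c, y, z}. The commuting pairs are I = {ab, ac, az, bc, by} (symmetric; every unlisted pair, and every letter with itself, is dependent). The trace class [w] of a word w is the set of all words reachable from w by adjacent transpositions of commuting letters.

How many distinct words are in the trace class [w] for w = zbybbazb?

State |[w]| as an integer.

drop 0:z onto floor
drop 1:b onto {0:z}
drop 2:y onto {0:z}
drop 3:b onto {1:b}
drop 4:b onto {3:b}
drop 5:a onto {2:y}
drop 6:z onto {2:y, 4:b}
drop 7:b onto {6:z}
ground layer = {0:z}
drop-orders for the pieces not yet dropped (sum over which currently-grounded one goes next):
  1 to go: {5} 1  {7} 1
  2 to go: {5,7} 2  {6,7} 1
  3 to go: {4,6,7} 1  {5,6,7} 3
  4 to go: {2,5,6,7} 3  {3,4,6,7} 1  {4,5,6,7} 4
  5 to go: {1,3,4,6,7} 1  {2,4,5,6,7} 7  {3,4,5,6,7} 5
  6 to go: {1,3,4,5,6,7} 6  {2,3,4,5,6,7} 12
  if 0:z drops first: 18 orders

18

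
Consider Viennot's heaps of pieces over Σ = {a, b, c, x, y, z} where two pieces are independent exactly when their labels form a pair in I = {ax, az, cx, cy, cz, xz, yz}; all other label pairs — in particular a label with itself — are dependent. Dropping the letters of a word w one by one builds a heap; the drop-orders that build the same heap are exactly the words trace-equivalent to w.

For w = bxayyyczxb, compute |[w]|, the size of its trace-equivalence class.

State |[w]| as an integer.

0(b) covers ∅
1(x) covers 0:b
2(a) covers 0:b
3(y) covers 1:x, 2:a
4(y) covers 3:y
5(y) covers 4:y
6(c) covers 2:a
7(z) covers 0:b
8(x) covers 5:y
9(b) covers 6:c, 7:z, 8:x
floor of heap: 0:b
completions by unplaced set U, small U first (add the entries for U minus each lowest piece of U):
  |U|=1: {9}:1
  |U|=2: {6,9}:1  {7,9}:1  {8,9}:1
  |U|=3: {5,8,9}:1  {6,7,9}:2  {6,8,9}:2  {7,8,9}:2
  |U|=4: {4,5,8,9}:1  {5,6,8,9}:3  {5,7,8,9}:3  {6,7,8,9}:6
  |U|=5: {3,4,5,8,9}:1  {4,5,6,8,9}:4  {4,5,7,8,9}:4  {5,6,7,8,9}:12
  |U|=6: {1,3,4,5,8,9}:1  {3,4,5,6,8,9}:5  {3,4,5,7,8,9}:5  {4,5,6,7,8,9}:20
  |U|=7: {1,3,4,5,6,8,9}:6  {1,3,4,5,7,8,9}:6  {2,3,4,5,6,8,9}:5  {3,4,5,6,7,8,9}:30
  |U|=8: {1,2,3,4,5,6,8,9}:11  {1,3,4,5,6,7,8,9}:42  {2,3,4,5,6,7,8,9}:35
  start at 0(b): 88

88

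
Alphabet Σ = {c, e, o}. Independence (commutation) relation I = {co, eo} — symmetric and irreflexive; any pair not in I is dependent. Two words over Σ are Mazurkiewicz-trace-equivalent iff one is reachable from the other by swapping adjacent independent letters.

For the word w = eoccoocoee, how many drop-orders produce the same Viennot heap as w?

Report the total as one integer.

210

0(e) covers ∅
1(o) covers ∅
2(c) covers 0:e
3(c) covers 2:c
4(o) covers 1:o
5(o) covers 4:o
6(c) covers 3:c
7(o) covers 5:o
8(e) covers 6:c
9(e) covers 8:e
floor of heap: 0:e, 1:o
completions by unplaced set U, small U first (add the entries for U minus each lowest piece of U):
  |U|=1: {7}:1  {9}:1
  |U|=2: {5,7}:1  {7,9}:2  {8,9}:1
  |U|=3: {4,5,7}:1  {5,7,9}:3  {6,8,9}:1  {7,8,9}:3
  |U|=4: {1,4,5,7}:1  {3,6,8,9}:1  {4,5,7,9}:4  {5,7,8,9}:6  {6,7,8,9}:4
  |U|=5: {1,4,5,7,9}:5  {2,3,6,8,9}:1  {3,6,7,8,9}:5  {4,5,7,8,9}:10  {5,6,7,8,9}:10
  |U|=6: {0,2,3,6,8,9}:1  {1,4,5,7,8,9}:15  {2,3,6,7,8,9}:6  {3,5,6,7,8,9}:15  {4,5,6,7,8,9}:20
  |U|=7: {0,2,3,6,7,8,9}:7  {1,4,5,6,7,8,9}:35  {2,3,5,6,7,8,9}:21  {3,4,5,6,7,8,9}:35
  |U|=8: {0,2,3,5,6,7,8,9}:28  {1,3,4,5,6,7,8,9}:70  {2,3,4,5,6,7,8,9}:56
  start at 0(e): 126
  start at 1(o): 84
sum over floor = 210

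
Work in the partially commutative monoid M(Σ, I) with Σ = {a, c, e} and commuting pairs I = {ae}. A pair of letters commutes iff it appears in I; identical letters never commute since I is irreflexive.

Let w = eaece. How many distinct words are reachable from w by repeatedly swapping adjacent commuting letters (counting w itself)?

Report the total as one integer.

piece 0:e — minimal
piece 1:a — minimal
piece 2:e rests on {0:e}
piece 3:c rests on {1:a, 2:e}
piece 4:e rests on {3:c}
minimal pieces: {0:e, 1:a}
ways to finish when only these pieces remain (= sum over removing one remaining piece with nothing left below it):
  1 left: {4}→1
  2 left: {3,4}→1
  3 left: {1,3,4}→1  {2,3,4}→1
  placing 0:e first → 2 extensions
  placing 1:a first → 1 extensions
total linear extensions = 3

3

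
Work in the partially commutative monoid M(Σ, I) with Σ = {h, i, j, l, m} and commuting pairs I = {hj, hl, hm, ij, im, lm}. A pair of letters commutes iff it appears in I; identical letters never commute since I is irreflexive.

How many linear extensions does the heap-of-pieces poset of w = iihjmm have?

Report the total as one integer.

#0=i has no predecessor
#1=i depends on [0:i]
#2=h depends on [1:i]
#3=j has no predecessor
#4=m depends on [3:j]
#5=m depends on [4:m]
sources: [0:i, 3:j]
N(rest) = Σ N(rest − s) over sources s of rest; N(one piece) = 1:
  size 1 → [2]=1  [5]=1
  size 2 → [1,2]=1  [2,5]=2  [4,5]=1
  size 3 → [0,1,2]=1  [1,2,5]=3  [2,4,5]=3  [3,4,5]=1
  size 4 → [0,1,2,5]=4  [1,2,4,5]=6  [2,3,4,5]=4
  first=0(i) contributes 10
  first=3(j) contributes 10
|[w]| = 20

20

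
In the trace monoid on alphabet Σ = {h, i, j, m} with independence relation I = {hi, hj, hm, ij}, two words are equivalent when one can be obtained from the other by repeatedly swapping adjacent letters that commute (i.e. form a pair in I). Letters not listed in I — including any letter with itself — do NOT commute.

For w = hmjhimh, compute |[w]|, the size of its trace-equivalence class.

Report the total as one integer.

70

drop 0:h onto floor
drop 1:m onto floor
drop 2:j onto {1:m}
drop 3:h onto {0:h}
drop 4:i onto {1:m}
drop 5:m onto {2:j, 4:i}
drop 6:h onto {3:h}
ground layer = {0:h, 1:m}
drop-orders for the pieces not yet dropped (sum over which currently-grounded one goes next):
  1 to go: {5} 1  {6} 1
  2 to go: {2,5} 1  {3,6} 1  {4,5} 1  {5,6} 2
  3 to go: {0,3,6} 1  {2,4,5} 2  {2,5,6} 3  {3,5,6} 3  {4,5,6} 3
  4 to go: {0,3,5,6} 4  {1,2,4,5} 2  {2,3,5,6} 6  {2,4,5,6} 8  {3,4,5,6} 6
  5 to go: {0,2,3,5,6} 10  {0,3,4,5,6} 10  {1,2,4,5,6} 10  {2,3,4,5,6} 20
  if 0:h drops first: 30 orders
  if 1:m drops first: 40 orders
heap linearizations: 70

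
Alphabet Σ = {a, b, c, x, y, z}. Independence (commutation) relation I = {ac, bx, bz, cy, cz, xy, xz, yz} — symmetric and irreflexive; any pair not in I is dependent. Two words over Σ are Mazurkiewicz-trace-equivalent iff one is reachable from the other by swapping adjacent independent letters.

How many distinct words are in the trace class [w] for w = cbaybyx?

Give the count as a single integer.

4

drop 0:c onto floor
drop 1:b onto {0:c}
drop 2:a onto {1:b}
drop 3:y onto {2:a}
drop 4:b onto {3:y}
drop 5:y onto {4:b}
drop 6:x onto {2:a}
ground layer = {0:c}
drop-orders for the pieces not yet dropped (sum over which currently-grounded one goes next):
  1 to go: {5} 1  {6} 1
  2 to go: {4,5} 1  {5,6} 2
  3 to go: {3,4,5} 1  {4,5,6} 3
  4 to go: {3,4,5,6} 4
  5 to go: {2,3,4,5,6} 4
  if 0:c drops first: 4 orders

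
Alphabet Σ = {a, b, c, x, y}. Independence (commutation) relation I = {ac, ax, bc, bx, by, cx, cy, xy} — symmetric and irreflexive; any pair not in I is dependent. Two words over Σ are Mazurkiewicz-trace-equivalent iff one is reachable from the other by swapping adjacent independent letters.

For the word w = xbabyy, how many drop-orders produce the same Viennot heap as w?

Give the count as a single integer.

#0=x has no predecessor
#1=b has no predecessor
#2=a depends on [1:b]
#3=b depends on [2:a]
#4=y depends on [2:a]
#5=y depends on [4:y]
sources: [0:x, 1:b]
N(rest) = Σ N(rest − s) over sources s of rest; N(one piece) = 1:
  size 1 → [0]=1  [3]=1  [5]=1
  size 2 → [0,3]=2  [0,5]=2  [3,5]=2  [4,5]=1
  size 3 → [0,3,5]=6  [0,4,5]=3  [3,4,5]=3
  size 4 → [0,3,4,5]=12  [2,3,4,5]=3
  first=0(x) contributes 3
  first=1(b) contributes 15
|[w]| = 18

18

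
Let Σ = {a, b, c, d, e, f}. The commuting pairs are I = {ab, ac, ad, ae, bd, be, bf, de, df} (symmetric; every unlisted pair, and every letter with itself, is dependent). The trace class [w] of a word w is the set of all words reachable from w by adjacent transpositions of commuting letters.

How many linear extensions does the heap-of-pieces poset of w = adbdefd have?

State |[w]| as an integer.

280

drop 0:a onto floor
drop 1:d onto floor
drop 2:b onto floor
drop 3:d onto {1:d}
drop 4:e onto floor
drop 5:f onto {0:a, 4:e}
drop 6:d onto {3:d}
ground layer = {0:a, 1:d, 2:b, 4:e}
drop-orders for the pieces not yet dropped (sum over which currently-grounded one goes next):
  1 to go: {2} 1  {5} 1  {6} 1
  2 to go: {0,5} 1  {2,5} 2  {2,6} 2  {3,6} 1  {4,5} 1  {5,6} 2
  3 to go: {0,2,5} 3  {0,4,5} 2  {0,5,6} 3  {1,3,6} 1  {2,3,6} 3  {2,4,5} 3  {2,5,6} 6  {3,5,6} 3  {4,5,6} 3
  4 to go: {0,2,4,5} 8  {0,2,5,6} 12  {0,3,5,6} 6  {0,4,5,6} 8  {1,2,3,6} 4  {1,3,5,6} 4  {2,3,5,6} 12  {2,4,5,6} 12  {3,4,5,6} 6
  5 to go: {0,1,3,5,6} 10  {0,2,3,5,6} 30  {0,2,4,5,6} 40  {0,3,4,5,6} 20  {1,2,3,5,6} 20  {1,3,4,5,6} 10  {2,3,4,5,6} 30
  if 0:a drops first: 60 orders
  if 1:d drops first: 120 orders
  if 2:b drops first: 40 orders
  if 4:e drops first: 60 orders
heap linearizations: 280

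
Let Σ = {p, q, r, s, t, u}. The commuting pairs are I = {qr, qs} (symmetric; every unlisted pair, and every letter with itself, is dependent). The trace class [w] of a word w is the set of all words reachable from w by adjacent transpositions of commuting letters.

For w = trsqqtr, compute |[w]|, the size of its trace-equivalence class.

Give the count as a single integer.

0(t) covers ∅
1(r) covers 0:t
2(s) covers 1:r
3(q) covers 0:t
4(q) covers 3:q
5(t) covers 2:s, 4:q
6(r) covers 5:t
floor of heap: 0:t
completions by unplaced set U, small U first (add the entries for U minus each lowest piece of U):
  |U|=1: {6}:1
  |U|=2: {5,6}:1
  |U|=3: {2,5,6}:1  {4,5,6}:1
  |U|=4: {1,2,5,6}:1  {2,4,5,6}:2  {3,4,5,6}:1
  |U|=5: {1,2,4,5,6}:3  {2,3,4,5,6}:3
  start at 0(t): 6

6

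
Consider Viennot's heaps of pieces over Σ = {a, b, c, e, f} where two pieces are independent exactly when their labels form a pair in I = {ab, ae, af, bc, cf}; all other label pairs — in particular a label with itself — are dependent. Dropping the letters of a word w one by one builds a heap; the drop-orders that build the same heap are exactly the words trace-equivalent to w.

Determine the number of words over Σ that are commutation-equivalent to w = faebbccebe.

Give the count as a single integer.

22

piece 0:f — minimal
piece 1:a — minimal
piece 2:e rests on {0:f}
piece 3:b rests on {2:e}
piece 4:b rests on {3:b}
piece 5:c rests on {1:a, 2:e}
piece 6:c rests on {5:c}
piece 7:e rests on {4:b, 6:c}
piece 8:b rests on {7:e}
piece 9:e rests on {8:b}
minimal pieces: {0:f, 1:a}
ways to finish when only these pieces remain (= sum over removing one remaining piece with nothing left below it):
  1 left: {9}→1
  2 left: {8,9}→1
  3 left: {7,8,9}→1
  4 left: {4,7,8,9}→1  {6,7,8,9}→1
  5 left: {3,4,7,8,9}→1  {4,6,7,8,9}→2  {5,6,7,8,9}→1
  6 left: {1,5,6,7,8,9}→1  {3,4,6,7,8,9}→3  {4,5,6,7,8,9}→3
  7 left: {1,4,5,6,7,8,9}→4  {3,4,5,6,7,8,9}→6
  8 left: {1,3,4,5,6,7,8,9}→10  {2,3,4,5,6,7,8,9}→6
  placing 0:f first → 16 extensions
  placing 1:a first → 6 extensions
total linear extensions = 22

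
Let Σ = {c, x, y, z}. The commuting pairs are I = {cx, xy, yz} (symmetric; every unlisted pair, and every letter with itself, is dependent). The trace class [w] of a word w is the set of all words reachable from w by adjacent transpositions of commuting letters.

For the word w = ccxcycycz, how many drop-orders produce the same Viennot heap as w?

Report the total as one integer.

8

piece 0:c — minimal
piece 1:c rests on {0:c}
piece 2:x — minimal
piece 3:c rests on {1:c}
piece 4:y rests on {3:c}
piece 5:c rests on {4:y}
piece 6:y rests on {5:c}
piece 7:c rests on {6:y}
piece 8:z rests on {2:x, 7:c}
minimal pieces: {0:c, 2:x}
ways to finish when only these pieces remain (= sum over removing one remaining piece with nothing left below it):
  1 left: {8}→1
  2 left: {2,8}→1  {7,8}→1
  3 left: {2,7,8}→2  {6,7,8}→1
  4 left: {2,6,7,8}→3  {5,6,7,8}→1
  5 left: {2,5,6,7,8}→4  {4,5,6,7,8}→1
  6 left: {2,4,5,6,7,8}→5  {3,4,5,6,7,8}→1
  7 left: {1,3,4,5,6,7,8}→1  {2,3,4,5,6,7,8}→6
  placing 0:c first → 7 extensions
  placing 2:x first → 1 extensions
total linear extensions = 8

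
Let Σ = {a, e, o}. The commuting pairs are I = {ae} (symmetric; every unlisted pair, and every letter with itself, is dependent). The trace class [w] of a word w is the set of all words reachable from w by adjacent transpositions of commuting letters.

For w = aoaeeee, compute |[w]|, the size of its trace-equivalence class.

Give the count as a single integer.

piece 0:a — minimal
piece 1:o rests on {0:a}
piece 2:a rests on {1:o}
piece 3:e rests on {1:o}
piece 4:e rests on {3:e}
piece 5:e rests on {4:e}
piece 6:e rests on {5:e}
minimal pieces: {0:a}
ways to finish when only these pieces remain (= sum over removing one remaining piece with nothing left below it):
  1 left: {2}→1  {6}→1
  2 left: {2,6}→2  {5,6}→1
  3 left: {2,5,6}→3  {4,5,6}→1
  4 left: {2,4,5,6}→4  {3,4,5,6}→1
  5 left: {2,3,4,5,6}→5
  placing 0:a first → 5 extensions

5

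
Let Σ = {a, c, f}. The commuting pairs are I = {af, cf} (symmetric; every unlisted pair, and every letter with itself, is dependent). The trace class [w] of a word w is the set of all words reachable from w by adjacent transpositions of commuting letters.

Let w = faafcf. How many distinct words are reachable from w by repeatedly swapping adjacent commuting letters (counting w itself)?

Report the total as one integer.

20

#0=f has no predecessor
#1=a has no predecessor
#2=a depends on [1:a]
#3=f depends on [0:f]
#4=c depends on [2:a]
#5=f depends on [3:f]
sources: [0:f, 1:a]
N(rest) = Σ N(rest − s) over sources s of rest; N(one piece) = 1:
  size 1 → [4]=1  [5]=1
  size 2 → [2,4]=1  [3,5]=1  [4,5]=2
  size 3 → [0,3,5]=1  [1,2,4]=1  [2,4,5]=3  [3,4,5]=3
  size 4 → [0,3,4,5]=4  [1,2,4,5]=4  [2,3,4,5]=6
  first=0(f) contributes 10
  first=1(a) contributes 10
|[w]| = 20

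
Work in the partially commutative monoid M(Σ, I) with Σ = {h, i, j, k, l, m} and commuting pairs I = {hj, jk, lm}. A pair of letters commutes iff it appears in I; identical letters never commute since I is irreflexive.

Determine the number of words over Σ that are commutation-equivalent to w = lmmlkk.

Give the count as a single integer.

6

0(l) covers ∅
1(m) covers ∅
2(m) covers 1:m
3(l) covers 0:l
4(k) covers 2:m, 3:l
5(k) covers 4:k
floor of heap: 0:l, 1:m
completions by unplaced set U, small U first (add the entries for U minus each lowest piece of U):
  |U|=1: {5}:1
  |U|=2: {4,5}:1
  |U|=3: {2,4,5}:1  {3,4,5}:1
  |U|=4: {0,3,4,5}:1  {1,2,4,5}:1  {2,3,4,5}:2
  start at 0(l): 3
  start at 1(m): 3
sum over floor = 6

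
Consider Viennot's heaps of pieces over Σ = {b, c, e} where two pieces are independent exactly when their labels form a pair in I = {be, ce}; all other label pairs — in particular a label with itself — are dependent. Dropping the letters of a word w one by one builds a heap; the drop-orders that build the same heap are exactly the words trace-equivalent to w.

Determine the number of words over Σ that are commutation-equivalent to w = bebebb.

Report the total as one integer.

0(b) covers ∅
1(e) covers ∅
2(b) covers 0:b
3(e) covers 1:e
4(b) covers 2:b
5(b) covers 4:b
floor of heap: 0:b, 1:e
completions by unplaced set U, small U first (add the entries for U minus each lowest piece of U):
  |U|=1: {3}:1  {5}:1
  |U|=2: {1,3}:1  {3,5}:2  {4,5}:1
  |U|=3: {1,3,5}:3  {2,4,5}:1  {3,4,5}:3
  |U|=4: {0,2,4,5}:1  {1,3,4,5}:6  {2,3,4,5}:4
  start at 0(b): 10
  start at 1(e): 5
sum over floor = 15

15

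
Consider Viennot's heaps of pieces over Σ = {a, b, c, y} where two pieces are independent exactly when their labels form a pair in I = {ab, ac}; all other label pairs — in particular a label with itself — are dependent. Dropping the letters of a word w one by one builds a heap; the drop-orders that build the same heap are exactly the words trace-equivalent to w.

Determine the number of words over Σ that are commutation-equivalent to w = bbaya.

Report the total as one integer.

3

#0=b has no predecessor
#1=b depends on [0:b]
#2=a has no predecessor
#3=y depends on [1:b, 2:a]
#4=a depends on [3:y]
sources: [0:b, 2:a]
N(rest) = Σ N(rest − s) over sources s of rest; N(one piece) = 1:
  size 1 → [4]=1
  size 2 → [3,4]=1
  size 3 → [1,3,4]=1  [2,3,4]=1
  first=0(b) contributes 2
  first=2(a) contributes 1
|[w]| = 3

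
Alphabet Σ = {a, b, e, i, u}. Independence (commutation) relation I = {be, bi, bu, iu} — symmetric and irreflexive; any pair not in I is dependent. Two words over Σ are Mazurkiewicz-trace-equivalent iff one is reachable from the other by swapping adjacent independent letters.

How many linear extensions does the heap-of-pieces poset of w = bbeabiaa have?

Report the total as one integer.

6

drop 0:b onto floor
drop 1:b onto {0:b}
drop 2:e onto floor
drop 3:a onto {1:b, 2:e}
drop 4:b onto {3:a}
drop 5:i onto {3:a}
drop 6:a onto {4:b, 5:i}
drop 7:a onto {6:a}
ground layer = {0:b, 2:e}
drop-orders for the pieces not yet dropped (sum over which currently-grounded one goes next):
  1 to go: {7} 1
  2 to go: {6,7} 1
  3 to go: {4,6,7} 1  {5,6,7} 1
  4 to go: {4,5,6,7} 2
  5 to go: {3,4,5,6,7} 2
  6 to go: {1,3,4,5,6,7} 2  {2,3,4,5,6,7} 2
  if 0:b drops first: 4 orders
  if 2:e drops first: 2 orders
heap linearizations: 6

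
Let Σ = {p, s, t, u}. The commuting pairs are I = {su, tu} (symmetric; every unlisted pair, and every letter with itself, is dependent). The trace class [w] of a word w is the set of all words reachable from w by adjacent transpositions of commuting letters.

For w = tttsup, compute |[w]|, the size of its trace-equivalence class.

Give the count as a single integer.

5

piece 0:t — minimal
piece 1:t rests on {0:t}
piece 2:t rests on {1:t}
piece 3:s rests on {2:t}
piece 4:u — minimal
piece 5:p rests on {3:s, 4:u}
minimal pieces: {0:t, 4:u}
ways to finish when only these pieces remain (= sum over removing one remaining piece with nothing left below it):
  1 left: {5}→1
  2 left: {3,5}→1  {4,5}→1
  3 left: {2,3,5}→1  {3,4,5}→2
  4 left: {1,2,3,5}→1  {2,3,4,5}→3
  placing 0:t first → 4 extensions
  placing 4:u first → 1 extensions
total linear extensions = 5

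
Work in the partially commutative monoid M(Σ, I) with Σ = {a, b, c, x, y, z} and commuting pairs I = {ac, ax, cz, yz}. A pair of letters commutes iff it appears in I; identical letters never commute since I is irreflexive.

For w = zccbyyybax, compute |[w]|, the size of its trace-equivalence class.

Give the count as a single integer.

piece 0:z — minimal
piece 1:c — minimal
piece 2:c rests on {1:c}
piece 3:b rests on {0:z, 2:c}
piece 4:y rests on {3:b}
piece 5:y rests on {4:y}
piece 6:y rests on {5:y}
piece 7:b rests on {6:y}
piece 8:a rests on {7:b}
piece 9:x rests on {7:b}
minimal pieces: {0:z, 1:c}
ways to finish when only these pieces remain (= sum over removing one remaining piece with nothing left below it):
  1 left: {8}→1  {9}→1
  2 left: {8,9}→2
  3 left: {7,8,9}→2
  4 left: {6,7,8,9}→2
  5 left: {5,6,7,8,9}→2
  6 left: {4,5,6,7,8,9}→2
  7 left: {3,4,5,6,7,8,9}→2
  8 left: {0,3,4,5,6,7,8,9}→2  {2,3,4,5,6,7,8,9}→2
  placing 0:z first → 2 extensions
  placing 1:c first → 4 extensions
total linear extensions = 6

6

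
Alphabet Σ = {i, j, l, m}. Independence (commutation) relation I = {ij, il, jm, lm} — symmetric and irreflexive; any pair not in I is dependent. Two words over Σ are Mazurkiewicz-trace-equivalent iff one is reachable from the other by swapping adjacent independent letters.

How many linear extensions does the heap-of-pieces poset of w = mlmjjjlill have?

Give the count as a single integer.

#0=m has no predecessor
#1=l has no predecessor
#2=m depends on [0:m]
#3=j depends on [1:l]
#4=j depends on [3:j]
#5=j depends on [4:j]
#6=l depends on [5:j]
#7=i depends on [2:m]
#8=l depends on [6:l]
#9=l depends on [8:l]
sources: [0:m, 1:l]
N(rest) = Σ N(rest − s) over sources s of rest; N(one piece) = 1:
  size 1 → [7]=1  [9]=1
  size 2 → [2,7]=1  [7,9]=2  [8,9]=1
  size 3 → [0,2,7]=1  [2,7,9]=3  [6,8,9]=1  [7,8,9]=3
  size 4 → [0,2,7,9]=4  [2,7,8,9]=6  [5,6,8,9]=1  [6,7,8,9]=4
  size 5 → [0,2,7,8,9]=10  [2,6,7,8,9]=10  [4,5,6,8,9]=1  [5,6,7,8,9]=5
  size 6 → [0,2,6,7,8,9]=20  [2,5,6,7,8,9]=15  [3,4,5,6,8,9]=1  [4,5,6,7,8,9]=6
  size 7 → [0,2,5,6,7,8,9]=35  [1,3,4,5,6,8,9]=1  [2,4,5,6,7,8,9]=21  [3,4,5,6,7,8,9]=7
  size 8 → [0,2,4,5,6,7,8,9]=56  [1,3,4,5,6,7,8,9]=8  [2,3,4,5,6,7,8,9]=28
  first=0(m) contributes 36
  first=1(l) contributes 84
|[w]| = 120

120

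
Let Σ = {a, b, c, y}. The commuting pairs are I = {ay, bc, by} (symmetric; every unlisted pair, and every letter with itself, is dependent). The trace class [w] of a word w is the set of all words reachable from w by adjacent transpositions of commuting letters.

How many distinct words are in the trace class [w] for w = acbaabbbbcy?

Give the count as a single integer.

30

drop 0:a onto floor
drop 1:c onto {0:a}
drop 2:b onto {0:a}
drop 3:a onto {1:c, 2:b}
drop 4:a onto {3:a}
drop 5:b onto {4:a}
drop 6:b onto {5:b}
drop 7:b onto {6:b}
drop 8:b onto {7:b}
drop 9:c onto {4:a}
drop 10:y onto {9:c}
ground layer = {0:a}
drop-orders for the pieces not yet dropped (sum over which currently-grounded one goes next):
  1 to go: {8} 1  {10} 1
  2 to go: {7,8} 1  {8,10} 2  {9,10} 1
  3 to go: {6,7,8} 1  {7,8,10} 3  {8,9,10} 3
  4 to go: {5,6,7,8} 1  {6,7,8,10} 4  {7,8,9,10} 6
  5 to go: {5,6,7,8,10} 5  {6,7,8,9,10} 10
  6 to go: {5,6,7,8,9,10} 15
  7 to go: {4,5,6,7,8,9,10} 15
  8 to go: {3,4,5,6,7,8,9,10} 15
  9 to go: {1,3,4,5,6,7,8,9,10} 15  {2,3,4,5,6,7,8,9,10} 15
  if 0:a drops first: 30 orders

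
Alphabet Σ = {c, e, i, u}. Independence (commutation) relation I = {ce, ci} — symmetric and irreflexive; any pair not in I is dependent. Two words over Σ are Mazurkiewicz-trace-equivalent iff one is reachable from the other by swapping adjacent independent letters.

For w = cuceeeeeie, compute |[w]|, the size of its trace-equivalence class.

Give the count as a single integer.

piece 0:c — minimal
piece 1:u rests on {0:c}
piece 2:c rests on {1:u}
piece 3:e rests on {1:u}
piece 4:e rests on {3:e}
piece 5:e rests on {4:e}
piece 6:e rests on {5:e}
piece 7:e rests on {6:e}
piece 8:i rests on {7:e}
piece 9:e rests on {8:i}
minimal pieces: {0:c}
ways to finish when only these pieces remain (= sum over removing one remaining piece with nothing left below it):
  1 left: {2}→1  {9}→1
  2 left: {2,9}→2  {8,9}→1
  3 left: {2,8,9}→3  {7,8,9}→1
  4 left: {2,7,8,9}→4  {6,7,8,9}→1
  5 left: {2,6,7,8,9}→5  {5,6,7,8,9}→1
  6 left: {2,5,6,7,8,9}→6  {4,5,6,7,8,9}→1
  7 left: {2,4,5,6,7,8,9}→7  {3,4,5,6,7,8,9}→1
  8 left: {2,3,4,5,6,7,8,9}→8
  placing 0:c first → 8 extensions

8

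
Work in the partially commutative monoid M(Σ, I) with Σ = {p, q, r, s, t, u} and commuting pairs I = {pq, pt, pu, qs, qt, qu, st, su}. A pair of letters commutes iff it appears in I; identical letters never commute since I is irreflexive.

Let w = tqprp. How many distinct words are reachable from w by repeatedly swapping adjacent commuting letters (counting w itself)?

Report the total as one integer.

0(t) covers ∅
1(q) covers ∅
2(p) covers ∅
3(r) covers 0:t, 1:q, 2:p
4(p) covers 3:r
floor of heap: 0:t, 1:q, 2:p
completions by unplaced set U, small U first (add the entries for U minus each lowest piece of U):
  |U|=1: {4}:1
  |U|=2: {3,4}:1
  |U|=3: {0,3,4}:1  {1,3,4}:1  {2,3,4}:1
  start at 0(t): 2
  start at 1(q): 2
  start at 2(p): 2
sum over floor = 6

6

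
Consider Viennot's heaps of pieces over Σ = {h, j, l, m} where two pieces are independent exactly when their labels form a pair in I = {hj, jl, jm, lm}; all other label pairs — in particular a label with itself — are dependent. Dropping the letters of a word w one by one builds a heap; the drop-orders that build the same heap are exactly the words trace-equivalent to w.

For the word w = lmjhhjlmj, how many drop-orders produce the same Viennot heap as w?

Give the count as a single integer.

336

#0=l has no predecessor
#1=m has no predecessor
#2=j has no predecessor
#3=h depends on [0:l, 1:m]
#4=h depends on [3:h]
#5=j depends on [2:j]
#6=l depends on [4:h]
#7=m depends on [4:h]
#8=j depends on [5:j]
sources: [0:l, 1:m, 2:j]
N(rest) = Σ N(rest − s) over sources s of rest; N(one piece) = 1:
  size 1 → [6]=1  [7]=1  [8]=1
  size 2 → [5,8]=1  [6,7]=2  [6,8]=2  [7,8]=2
  size 3 → [2,5,8]=1  [4,6,7]=2  [5,6,8]=3  [5,7,8]=3  [6,7,8]=6
  size 4 → [2,5,6,8]=4  [2,5,7,8]=4  [3,4,6,7]=2  [4,6,7,8]=8  [5,6,7,8]=12
  size 5 → [0,3,4,6,7]=2  [1,3,4,6,7]=2  [2,5,6,7,8]=20  [3,4,6,7,8]=10  [4,5,6,7,8]=20
  size 6 → [0,1,3,4,6,7]=4  [0,3,4,6,7,8]=12  [1,3,4,6,7,8]=12  [2,4,5,6,7,8]=40  [3,4,5,6,7,8]=30
  size 7 → [0,1,3,4,6,7,8]=28  [0,3,4,5,6,7,8]=42  [1,3,4,5,6,7,8]=42  [2,3,4,5,6,7,8]=70
  first=0(l) contributes 112
  first=1(m) contributes 112
  first=2(j) contributes 112
|[w]| = 336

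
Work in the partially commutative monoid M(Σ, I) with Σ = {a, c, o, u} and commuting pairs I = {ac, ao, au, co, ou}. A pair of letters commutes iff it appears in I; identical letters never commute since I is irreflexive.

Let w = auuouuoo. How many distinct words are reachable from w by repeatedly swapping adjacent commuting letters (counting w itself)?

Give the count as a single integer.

#0=a has no predecessor
#1=u has no predecessor
#2=u depends on [1:u]
#3=o has no predecessor
#4=u depends on [2:u]
#5=u depends on [4:u]
#6=o depends on [3:o]
#7=o depends on [6:o]
sources: [0:a, 1:u, 3:o]
N(rest) = Σ N(rest − s) over sources s of rest; N(one piece) = 1:
  size 1 → [0]=1  [5]=1  [7]=1
  size 2 → [0,5]=2  [0,7]=2  [4,5]=1  [5,7]=2  [6,7]=1
  size 3 → [0,4,5]=3  [0,5,7]=6  [0,6,7]=3  [2,4,5]=1  [3,6,7]=1  [4,5,7]=3  [5,6,7]=3
  size 4 → [0,2,4,5]=4  [0,3,6,7]=4  [0,4,5,7]=12  [0,5,6,7]=12  [1,2,4,5]=1  [2,4,5,7]=4  [3,5,6,7]=4  [4,5,6,7]=6
  size 5 → [0,1,2,4,5]=5  [0,2,4,5,7]=20  [0,3,5,6,7]=20  [0,4,5,6,7]=30  [1,2,4,5,7]=5  [2,4,5,6,7]=10  [3,4,5,6,7]=10
  size 6 → [0,1,2,4,5,7]=30  [0,2,4,5,6,7]=60  [0,3,4,5,6,7]=60  [1,2,4,5,6,7]=15  [2,3,4,5,6,7]=20
  first=0(a) contributes 35
  first=1(u) contributes 140
  first=3(o) contributes 105
|[w]| = 280

280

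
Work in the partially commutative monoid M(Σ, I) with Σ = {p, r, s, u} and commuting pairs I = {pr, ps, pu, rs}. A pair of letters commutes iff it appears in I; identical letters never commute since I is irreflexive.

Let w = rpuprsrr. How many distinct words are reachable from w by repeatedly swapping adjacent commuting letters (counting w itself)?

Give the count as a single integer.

112

#0=r has no predecessor
#1=p has no predecessor
#2=u depends on [0:r]
#3=p depends on [1:p]
#4=r depends on [2:u]
#5=s depends on [2:u]
#6=r depends on [4:r]
#7=r depends on [6:r]
sources: [0:r, 1:p]
N(rest) = Σ N(rest − s) over sources s of rest; N(one piece) = 1:
  size 1 → [3]=1  [5]=1  [7]=1
  size 2 → [1,3]=1  [3,5]=2  [3,7]=2  [5,7]=2  [6,7]=1
  size 3 → [1,3,5]=3  [1,3,7]=3  [3,5,7]=6  [3,6,7]=3  [4,6,7]=1  [5,6,7]=3
  size 4 → [1,3,5,7]=12  [1,3,6,7]=6  [3,4,6,7]=4  [3,5,6,7]=12  [4,5,6,7]=4
  size 5 → [1,3,4,6,7]=10  [1,3,5,6,7]=30  [2,4,5,6,7]=4  [3,4,5,6,7]=20
  size 6 → [0,2,4,5,6,7]=4  [1,3,4,5,6,7]=60  [2,3,4,5,6,7]=24
  first=0(r) contributes 84
  first=1(p) contributes 28
|[w]| = 112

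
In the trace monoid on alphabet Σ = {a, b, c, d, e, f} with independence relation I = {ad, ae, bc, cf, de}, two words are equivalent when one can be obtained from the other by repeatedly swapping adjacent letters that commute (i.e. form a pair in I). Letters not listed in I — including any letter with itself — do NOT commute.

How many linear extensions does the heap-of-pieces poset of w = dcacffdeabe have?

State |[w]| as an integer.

#0=d has no predecessor
#1=c depends on [0:d]
#2=a depends on [1:c]
#3=c depends on [2:a]
#4=f depends on [2:a]
#5=f depends on [4:f]
#6=d depends on [3:c, 5:f]
#7=e depends on [3:c, 5:f]
#8=a depends on [3:c, 5:f]
#9=b depends on [6:d, 7:e, 8:a]
#10=e depends on [9:b]
sources: [0:d]
N(rest) = Σ N(rest − s) over sources s of rest; N(one piece) = 1:
  size 1 → [10]=1
  size 2 → [9,10]=1
  size 3 → [6,9,10]=1  [7,9,10]=1  [8,9,10]=1
  size 4 → [6,7,9,10]=2  [6,8,9,10]=2  [7,8,9,10]=2
  size 5 → [6,7,8,9,10]=6
  size 6 → [3,6,7,8,9,10]=6  [5,6,7,8,9,10]=6
  size 7 → [3,5,6,7,8,9,10]=12  [4,5,6,7,8,9,10]=6
  size 8 → [3,4,5,6,7,8,9,10]=18
  size 9 → [2,3,4,5,6,7,8,9,10]=18
  first=0(d) contributes 18

18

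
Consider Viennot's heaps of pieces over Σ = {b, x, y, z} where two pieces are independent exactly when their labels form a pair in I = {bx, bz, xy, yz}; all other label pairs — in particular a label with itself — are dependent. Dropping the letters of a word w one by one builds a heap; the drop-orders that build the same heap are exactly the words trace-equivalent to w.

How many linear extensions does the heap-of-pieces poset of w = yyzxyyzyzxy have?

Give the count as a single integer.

462

0(y) covers ∅
1(y) covers 0:y
2(z) covers ∅
3(x) covers 2:z
4(y) covers 1:y
5(y) covers 4:y
6(z) covers 3:x
7(y) covers 5:y
8(z) covers 6:z
9(x) covers 8:z
10(y) covers 7:y
floor of heap: 0:y, 2:z
completions by unplaced set U, small U first (add the entries for U minus each lowest piece of U):
  |U|=1: {9}:1  {10}:1
  |U|=2: {7,10}:1  {8,9}:1  {9,10}:2
  |U|=3: {5,7,10}:1  {6,8,9}:1  {7,9,10}:3  {8,9,10}:3
  |U|=4: {3,6,8,9}:1  {4,5,7,10}:1  {5,7,9,10}:4  {6,8,9,10}:4  {7,8,9,10}:6
  |U|=5: {1,4,5,7,10}:1  {2,3,6,8,9}:1  {3,6,8,9,10}:5  {4,5,7,9,10}:5  {5,7,8,9,10}:10  {6,7,8,9,10}:10
  |U|=6: {0,1,4,5,7,10}:1  {1,4,5,7,9,10}:6  {2,3,6,8,9,10}:6  {3,6,7,8,9,10}:15  {4,5,7,8,9,10}:15  {5,6,7,8,9,10}:20
  |U|=7: {0,1,4,5,7,9,10}:7  {1,4,5,7,8,9,10}:21  {2,3,6,7,8,9,10}:21  {3,5,6,7,8,9,10}:35  {4,5,6,7,8,9,10}:35
  |U|=8: {0,1,4,5,7,8,9,10}:28  {1,4,5,6,7,8,9,10}:56  {2,3,5,6,7,8,9,10}:56  {3,4,5,6,7,8,9,10}:70
  |U|=9: {0,1,4,5,6,7,8,9,10}:84  {1,3,4,5,6,7,8,9,10}:126  {2,3,4,5,6,7,8,9,10}:126
  start at 0(y): 252
  start at 2(z): 210
sum over floor = 462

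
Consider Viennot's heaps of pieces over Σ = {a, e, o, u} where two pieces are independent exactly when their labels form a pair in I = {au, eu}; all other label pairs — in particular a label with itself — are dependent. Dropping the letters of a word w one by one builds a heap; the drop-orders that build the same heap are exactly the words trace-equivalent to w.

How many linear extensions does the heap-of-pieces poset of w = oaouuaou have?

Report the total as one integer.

3

piece 0:o — minimal
piece 1:a rests on {0:o}
piece 2:o rests on {1:a}
piece 3:u rests on {2:o}
piece 4:u rests on {3:u}
piece 5:a rests on {2:o}
piece 6:o rests on {4:u, 5:a}
piece 7:u rests on {6:o}
minimal pieces: {0:o}
ways to finish when only these pieces remain (= sum over removing one remaining piece with nothing left below it):
  1 left: {7}→1
  2 left: {6,7}→1
  3 left: {4,6,7}→1  {5,6,7}→1
  4 left: {3,4,6,7}→1  {4,5,6,7}→2
  5 left: {3,4,5,6,7}→3
  6 left: {2,3,4,5,6,7}→3
  placing 0:o first → 3 extensions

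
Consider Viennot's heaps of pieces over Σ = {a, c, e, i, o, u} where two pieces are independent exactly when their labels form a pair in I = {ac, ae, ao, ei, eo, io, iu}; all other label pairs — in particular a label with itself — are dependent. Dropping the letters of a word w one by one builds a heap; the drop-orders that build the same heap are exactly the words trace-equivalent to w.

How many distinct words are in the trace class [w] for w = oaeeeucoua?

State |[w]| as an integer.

piece 0:o — minimal
piece 1:a — minimal
piece 2:e — minimal
piece 3:e rests on {2:e}
piece 4:e rests on {3:e}
piece 5:u rests on {0:o, 1:a, 4:e}
piece 6:c rests on {5:u}
piece 7:o rests on {6:c}
piece 8:u rests on {7:o}
piece 9:a rests on {8:u}
minimal pieces: {0:o, 1:a, 2:e}
ways to finish when only these pieces remain (= sum over removing one remaining piece with nothing left below it):
  1 left: {9}→1
  2 left: {8,9}→1
  3 left: {7,8,9}→1
  4 left: {6,7,8,9}→1
  5 left: {5,6,7,8,9}→1
  6 left: {0,5,6,7,8,9}→1  {1,5,6,7,8,9}→1  {4,5,6,7,8,9}→1
  7 left: {0,1,5,6,7,8,9}→2  {0,4,5,6,7,8,9}→2  {1,4,5,6,7,8,9}→2  {3,4,5,6,7,8,9}→1
  8 left: {0,1,4,5,6,7,8,9}→6  {0,3,4,5,6,7,8,9}→3  {1,3,4,5,6,7,8,9}→3  {2,3,4,5,6,7,8,9}→1
  placing 0:o first → 4 extensions
  placing 1:a first → 4 extensions
  placing 2:e first → 12 extensions
total linear extensions = 20

20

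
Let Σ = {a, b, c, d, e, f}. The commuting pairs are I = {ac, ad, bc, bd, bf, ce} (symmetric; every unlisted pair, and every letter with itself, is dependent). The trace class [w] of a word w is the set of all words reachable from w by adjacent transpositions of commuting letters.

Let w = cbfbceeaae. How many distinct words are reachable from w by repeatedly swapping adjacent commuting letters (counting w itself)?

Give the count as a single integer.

0(c) covers ∅
1(b) covers ∅
2(f) covers 0:c
3(b) covers 1:b
4(c) covers 2:f
5(e) covers 2:f, 3:b
6(e) covers 5:e
7(a) covers 6:e
8(a) covers 7:a
9(e) covers 8:a
floor of heap: 0:c, 1:b
completions by unplaced set U, small U first (add the entries for U minus each lowest piece of U):
  |U|=1: {4}:1  {9}:1
  |U|=2: {4,9}:2  {8,9}:1
  |U|=3: {4,8,9}:3  {7,8,9}:1
  |U|=4: {4,7,8,9}:4  {6,7,8,9}:1
  |U|=5: {4,6,7,8,9}:5  {5,6,7,8,9}:1
  |U|=6: {3,5,6,7,8,9}:1  {4,5,6,7,8,9}:6
  |U|=7: {1,3,5,6,7,8,9}:1  {2,4,5,6,7,8,9}:6  {3,4,5,6,7,8,9}:7
  |U|=8: {0,2,4,5,6,7,8,9}:6  {1,3,4,5,6,7,8,9}:8  {2,3,4,5,6,7,8,9}:13
  start at 0(c): 21
  start at 1(b): 19
sum over floor = 40

40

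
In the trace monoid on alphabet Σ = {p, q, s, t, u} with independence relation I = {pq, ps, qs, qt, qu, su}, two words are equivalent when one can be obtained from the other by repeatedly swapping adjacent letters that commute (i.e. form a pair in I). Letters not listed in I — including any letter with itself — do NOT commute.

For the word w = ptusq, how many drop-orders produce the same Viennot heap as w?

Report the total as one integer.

0(p) covers ∅
1(t) covers 0:p
2(u) covers 1:t
3(s) covers 1:t
4(q) covers ∅
floor of heap: 0:p, 4:q
completions by unplaced set U, small U first (add the entries for U minus each lowest piece of U):
  |U|=1: {2}:1  {3}:1  {4}:1
  |U|=2: {2,3}:2  {2,4}:2  {3,4}:2
  |U|=3: {1,2,3}:2  {2,3,4}:6
  start at 0(p): 8
  start at 4(q): 2
sum over floor = 10

10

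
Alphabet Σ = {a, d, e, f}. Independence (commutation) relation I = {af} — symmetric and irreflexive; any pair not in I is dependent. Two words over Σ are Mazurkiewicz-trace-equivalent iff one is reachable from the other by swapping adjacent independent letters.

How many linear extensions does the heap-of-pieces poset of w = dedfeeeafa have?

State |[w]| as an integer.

drop 0:d onto floor
drop 1:e onto {0:d}
drop 2:d onto {1:e}
drop 3:f onto {2:d}
drop 4:e onto {3:f}
drop 5:e onto {4:e}
drop 6:e onto {5:e}
drop 7:a onto {6:e}
drop 8:f onto {6:e}
drop 9:a onto {7:a}
ground layer = {0:d}
drop-orders for the pieces not yet dropped (sum over which currently-grounded one goes next):
  1 to go: {8} 1  {9} 1
  2 to go: {7,9} 1  {8,9} 2
  3 to go: {7,8,9} 3
  4 to go: {6,7,8,9} 3
  5 to go: {5,6,7,8,9} 3
  6 to go: {4,5,6,7,8,9} 3
  7 to go: {3,4,5,6,7,8,9} 3
  8 to go: {2,3,4,5,6,7,8,9} 3
  if 0:d drops first: 3 orders

3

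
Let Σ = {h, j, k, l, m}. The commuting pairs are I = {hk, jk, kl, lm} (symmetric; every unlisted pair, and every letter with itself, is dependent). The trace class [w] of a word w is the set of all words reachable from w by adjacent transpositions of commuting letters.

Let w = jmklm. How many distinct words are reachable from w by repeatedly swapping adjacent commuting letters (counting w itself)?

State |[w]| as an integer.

piece 0:j — minimal
piece 1:m rests on {0:j}
piece 2:k rests on {1:m}
piece 3:l rests on {0:j}
piece 4:m rests on {2:k}
minimal pieces: {0:j}
ways to finish when only these pieces remain (= sum over removing one remaining piece with nothing left below it):
  1 left: {3}→1  {4}→1
  2 left: {2,4}→1  {3,4}→2
  3 left: {1,2,4}→1  {2,3,4}→3
  placing 0:j first → 4 extensions

4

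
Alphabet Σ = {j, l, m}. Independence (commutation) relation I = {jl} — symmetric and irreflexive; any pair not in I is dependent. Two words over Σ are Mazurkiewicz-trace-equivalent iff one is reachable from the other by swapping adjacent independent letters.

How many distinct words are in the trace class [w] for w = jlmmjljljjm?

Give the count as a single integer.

30

drop 0:j onto floor
drop 1:l onto floor
drop 2:m onto {0:j, 1:l}
drop 3:m onto {2:m}
drop 4:j onto {3:m}
drop 5:l onto {3:m}
drop 6:j onto {4:j}
drop 7:l onto {5:l}
drop 8:j onto {6:j}
drop 9:j onto {8:j}
drop 10:m onto {7:l, 9:j}
ground layer = {0:j, 1:l}
drop-orders for the pieces not yet dropped (sum over which currently-grounded one goes next):
  1 to go: {10} 1
  2 to go: {7,10} 1  {9,10} 1
  3 to go: {5,7,10} 1  {7,9,10} 2  {8,9,10} 1
  4 to go: {5,7,9,10} 3  {6,8,9,10} 1  {7,8,9,10} 3
  5 to go: {4,6,8,9,10} 1  {5,7,8,9,10} 6  {6,7,8,9,10} 4
  6 to go: {4,6,7,8,9,10} 5  {5,6,7,8,9,10} 10
  7 to go: {4,5,6,7,8,9,10} 15
  8 to go: {3,4,5,6,7,8,9,10} 15
  9 to go: {2,3,4,5,6,7,8,9,10} 15
  if 0:j drops first: 15 orders
  if 1:l drops first: 15 orders
heap linearizations: 30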